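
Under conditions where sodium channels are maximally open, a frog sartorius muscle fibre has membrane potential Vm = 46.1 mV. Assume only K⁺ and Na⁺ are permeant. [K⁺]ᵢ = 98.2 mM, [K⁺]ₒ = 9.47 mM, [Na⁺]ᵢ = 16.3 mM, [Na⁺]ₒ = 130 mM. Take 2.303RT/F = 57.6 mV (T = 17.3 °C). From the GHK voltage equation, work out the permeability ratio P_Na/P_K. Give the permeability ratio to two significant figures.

23

Let α = P_Na/P_K. GHK: Vm = 57.6·log₁₀[(Kₒ + α·Naₒ)/(Kᵢ + α·Naᵢ)].
10^(Vm/57.6) = 10^(46.1/57.6) = 6.3146
So 6.3146·(Kᵢ + α·Naᵢ) = Kₒ + α·Naₒ → α = (6.3146·98.2 − 9.47) / (130.0 − 6.3146·16.3)
α = (620.1 − 9.47) / (130.0 − 102.9) = 610.6/27.07 = 22.56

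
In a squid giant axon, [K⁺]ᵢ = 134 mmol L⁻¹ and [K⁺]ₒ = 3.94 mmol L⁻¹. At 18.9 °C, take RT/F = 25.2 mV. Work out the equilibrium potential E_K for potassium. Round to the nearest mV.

E = (25.2/z) · ln([K⁺]_out/[K⁺]_in) with z = +1.
= (25.2/1) · ln(3.94/134) = 25.20 · ln(0.0294)
= 25.20 · (-3.5267) = -88.87 mV

-89 mV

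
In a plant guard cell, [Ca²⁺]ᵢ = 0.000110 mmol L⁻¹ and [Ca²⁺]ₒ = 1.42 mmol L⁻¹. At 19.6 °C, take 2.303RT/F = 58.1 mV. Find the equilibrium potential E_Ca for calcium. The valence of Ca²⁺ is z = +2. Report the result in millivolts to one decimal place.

119.4 mV

E = (58.1/z) · log₁₀([Ca²⁺]_out/[Ca²⁺]_in) with z = +2.
= (58.1/2) · log₁₀(1.42/0.000110) = 29.05 · log₁₀(1.291e+04)
= 29.05 · (4.1109) = 119.42 mV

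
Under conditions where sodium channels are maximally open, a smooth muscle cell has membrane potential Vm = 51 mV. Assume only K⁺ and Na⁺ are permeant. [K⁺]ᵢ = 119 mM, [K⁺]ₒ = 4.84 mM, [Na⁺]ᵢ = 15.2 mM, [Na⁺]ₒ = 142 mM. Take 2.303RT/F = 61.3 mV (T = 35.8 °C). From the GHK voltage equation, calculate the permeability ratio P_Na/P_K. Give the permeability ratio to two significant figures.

Let α = P_Na/P_K. GHK: Vm = 61.3·log₁₀[(Kₒ + α·Naₒ)/(Kᵢ + α·Naᵢ)].
10^(Vm/61.3) = 10^(51.0/61.3) = 6.7916
So 6.7916·(Kᵢ + α·Naᵢ) = Kₒ + α·Naₒ → α = (6.7916·119.0 − 4.84) / (142.0 − 6.7916·15.2)
α = (808.2 − 4.84) / (142.0 − 103.2) = 803.4/38.77 = 20.72

21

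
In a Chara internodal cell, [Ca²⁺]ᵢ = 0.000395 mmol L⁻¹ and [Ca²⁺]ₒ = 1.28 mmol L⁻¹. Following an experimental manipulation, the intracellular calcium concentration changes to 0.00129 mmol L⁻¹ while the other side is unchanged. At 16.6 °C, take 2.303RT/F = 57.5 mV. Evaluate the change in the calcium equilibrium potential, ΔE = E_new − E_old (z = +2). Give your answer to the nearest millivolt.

-15 mV

E_old = (57.5/2)·log₁₀(1.28/0.000395) = 100.93 mV
E_new = (57.5/2)·log₁₀(1.28/0.00129) = 86.15 mV
ΔE = 86.15 − (100.93) = -14.78 mV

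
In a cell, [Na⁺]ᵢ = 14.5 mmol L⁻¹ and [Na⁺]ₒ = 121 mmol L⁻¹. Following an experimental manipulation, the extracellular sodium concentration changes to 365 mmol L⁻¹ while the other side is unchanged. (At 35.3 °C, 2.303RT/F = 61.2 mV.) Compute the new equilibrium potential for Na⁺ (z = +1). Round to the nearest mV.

86 mV

After the shift: [Na⁺]_out = 365, [Na⁺]_in = 14.5 mmol L⁻¹.
E_new = (61.2/1)·log₁₀(365/14.5) = 61.20 · (1.4009) = 85.74 mV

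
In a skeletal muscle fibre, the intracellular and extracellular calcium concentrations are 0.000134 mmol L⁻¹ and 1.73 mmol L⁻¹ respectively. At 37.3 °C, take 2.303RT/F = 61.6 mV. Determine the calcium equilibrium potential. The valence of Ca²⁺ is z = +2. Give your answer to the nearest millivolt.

E = (61.6/z) · log₁₀([Ca²⁺]_out/[Ca²⁺]_in) with z = +2.
= (61.6/2) · log₁₀(1.73/0.000134) = 30.80 · log₁₀(1.291e+04)
= 30.80 · (4.1109) = 126.62 mV

127 mV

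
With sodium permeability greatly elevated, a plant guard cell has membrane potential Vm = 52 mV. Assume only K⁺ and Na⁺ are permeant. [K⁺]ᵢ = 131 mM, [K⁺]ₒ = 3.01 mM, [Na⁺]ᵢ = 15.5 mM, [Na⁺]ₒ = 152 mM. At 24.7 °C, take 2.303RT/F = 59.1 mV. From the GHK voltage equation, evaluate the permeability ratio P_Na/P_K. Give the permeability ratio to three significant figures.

Let α = P_Na/P_K. GHK: Vm = 59.1·log₁₀[(Kₒ + α·Naₒ)/(Kᵢ + α·Naᵢ)].
10^(Vm/59.1) = 10^(52.0/59.1) = 7.5834
So 7.5834·(Kᵢ + α·Naᵢ) = Kₒ + α·Naₒ → α = (7.5834·131.0 − 3.01) / (152.0 − 7.5834·15.5)
α = (993.4 − 3.01) / (152.0 − 117.5) = 990.4/34.46 = 28.74

28.7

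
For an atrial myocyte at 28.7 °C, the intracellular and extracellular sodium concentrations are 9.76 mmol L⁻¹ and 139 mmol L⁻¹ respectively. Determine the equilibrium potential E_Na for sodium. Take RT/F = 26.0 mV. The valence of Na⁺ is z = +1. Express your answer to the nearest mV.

E = (26.0/z) · ln([Na⁺]_out/[Na⁺]_in) with z = +1.
= (26.0/1) · ln(139/9.76) = 26.00 · ln(14.24)
= 26.00 · (2.6562) = 69.06 mV

69 mV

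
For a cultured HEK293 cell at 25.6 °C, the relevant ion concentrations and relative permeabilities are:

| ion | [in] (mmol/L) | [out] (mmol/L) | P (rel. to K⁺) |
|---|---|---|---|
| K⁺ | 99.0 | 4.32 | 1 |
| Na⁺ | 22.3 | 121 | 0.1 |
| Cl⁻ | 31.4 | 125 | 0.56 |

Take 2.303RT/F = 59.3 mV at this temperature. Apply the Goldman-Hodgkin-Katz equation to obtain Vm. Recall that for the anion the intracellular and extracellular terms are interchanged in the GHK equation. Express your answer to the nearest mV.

Vm = 59.3 · log₁₀[(Σ P·[cation]ₒ + Σ P·[anion]ᵢ) / (Σ P·[cation]ᵢ + Σ P·[anion]ₒ)]
Numerator = 1×4.32 + 0.1×121 + 0.56×31.4 = 34
Denominator = 1×99.0 + 0.1×22.3 + 0.56×125 = 171.2
Vm = 59.3 · log₁₀(0.19859) = 59.3 × (-0.7020) = -41.63 mV

-42 mV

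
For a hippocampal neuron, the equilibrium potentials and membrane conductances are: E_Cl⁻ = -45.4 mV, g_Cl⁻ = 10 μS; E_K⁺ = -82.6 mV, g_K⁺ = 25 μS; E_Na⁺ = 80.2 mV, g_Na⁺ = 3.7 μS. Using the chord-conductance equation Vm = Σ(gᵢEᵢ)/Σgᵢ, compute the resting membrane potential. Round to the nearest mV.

Σ gᵢEᵢ = 10·(-45.4) + 25·(-82.6) + 3.7·(80.2) = -2222.26
Σ gᵢ = 10 + 25 + 3.7 = 38.7
Vm = -2222.26 / 38.7 = -57.42 mV

-57 mV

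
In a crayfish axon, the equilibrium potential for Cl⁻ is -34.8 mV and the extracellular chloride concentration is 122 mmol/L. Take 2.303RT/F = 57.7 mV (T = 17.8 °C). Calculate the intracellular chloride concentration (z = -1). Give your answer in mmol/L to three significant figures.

30.4 mmol/L

Nernst: E = (57.7/-1) · log₁₀([out]/[in]), so log₁₀([out]/[in]) = -34.8 × -1 / 57.7 = 0.6031.
[out]/[in] = 10^(0.6031) = 4.01.
[in] = 122 / 4.01 = 30.43 mmol/L.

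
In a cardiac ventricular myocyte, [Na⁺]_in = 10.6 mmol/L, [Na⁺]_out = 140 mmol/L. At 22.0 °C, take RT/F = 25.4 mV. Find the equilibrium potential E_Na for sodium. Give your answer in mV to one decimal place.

65.6 mV

E = (25.4/z) · ln([Na⁺]_out/[Na⁺]_in) with z = +1.
= (25.4/1) · ln(140/10.6) = 25.40 · ln(13.21)
= 25.40 · (2.5808) = 65.55 mV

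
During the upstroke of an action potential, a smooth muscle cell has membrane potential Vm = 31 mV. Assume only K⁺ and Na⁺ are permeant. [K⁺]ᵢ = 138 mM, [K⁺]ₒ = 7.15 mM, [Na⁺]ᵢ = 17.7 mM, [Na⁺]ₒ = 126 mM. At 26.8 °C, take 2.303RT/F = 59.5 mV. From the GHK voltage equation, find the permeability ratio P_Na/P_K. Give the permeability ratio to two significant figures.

Let α = P_Na/P_K. GHK: Vm = 59.5·log₁₀[(Kₒ + α·Naₒ)/(Kᵢ + α·Naᵢ)].
10^(Vm/59.5) = 10^(31.0/59.5) = 3.319
So 3.319·(Kᵢ + α·Naᵢ) = Kₒ + α·Naₒ → α = (3.319·138.0 − 7.15) / (126.0 − 3.319·17.7)
α = (458 − 7.15) / (126.0 − 58.75) = 450.9/67.25 = 6.704

6.7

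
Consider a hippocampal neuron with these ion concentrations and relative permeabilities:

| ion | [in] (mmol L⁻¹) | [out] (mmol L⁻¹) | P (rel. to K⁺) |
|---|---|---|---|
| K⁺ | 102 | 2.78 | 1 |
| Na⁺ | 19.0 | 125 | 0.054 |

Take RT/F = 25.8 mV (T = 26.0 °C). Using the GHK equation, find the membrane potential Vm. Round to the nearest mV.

Vm = 25.8 · ln[(Σ P·[cation]ₒ + Σ P·[anion]ᵢ) / (Σ P·[cation]ᵢ + Σ P·[anion]ₒ)]
Numerator = 1×2.78 + 0.054×125 = 9.53
Denominator = 1×102 + 0.054×19.0 = 103
Vm = 25.8 · ln(0.092501) = 25.8 × (-2.3805) = -61.42 mV

-61 mV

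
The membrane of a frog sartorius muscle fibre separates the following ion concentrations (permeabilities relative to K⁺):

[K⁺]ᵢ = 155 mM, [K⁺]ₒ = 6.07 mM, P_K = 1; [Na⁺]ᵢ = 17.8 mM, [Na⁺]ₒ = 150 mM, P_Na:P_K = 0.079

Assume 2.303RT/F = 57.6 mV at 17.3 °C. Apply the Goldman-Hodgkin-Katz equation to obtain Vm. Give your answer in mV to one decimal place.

-54.2 mV

Vm = 57.6 · log₁₀[(Σ P·[cation]ₒ + Σ P·[anion]ᵢ) / (Σ P·[cation]ᵢ + Σ P·[anion]ₒ)]
Numerator = 1×6.07 + 0.079×150 = 17.92
Denominator = 1×155 + 0.079×17.8 = 156.4
Vm = 57.6 · log₁₀(0.11457) = 57.6 × (-0.9409) = -54.20 mV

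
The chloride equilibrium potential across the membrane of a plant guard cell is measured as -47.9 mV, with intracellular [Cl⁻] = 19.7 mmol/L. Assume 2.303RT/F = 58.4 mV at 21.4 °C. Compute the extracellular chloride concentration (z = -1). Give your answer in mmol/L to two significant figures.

Nernst: E = (58.4/-1) · log₁₀([out]/[in]), so log₁₀([out]/[in]) = -47.9 × -1 / 58.4 = 0.8202.
[out]/[in] = 10^(0.8202) = 6.61.
[out] = 6.61 × 19.7 = 130.2 mmol/L.

130 mmol/L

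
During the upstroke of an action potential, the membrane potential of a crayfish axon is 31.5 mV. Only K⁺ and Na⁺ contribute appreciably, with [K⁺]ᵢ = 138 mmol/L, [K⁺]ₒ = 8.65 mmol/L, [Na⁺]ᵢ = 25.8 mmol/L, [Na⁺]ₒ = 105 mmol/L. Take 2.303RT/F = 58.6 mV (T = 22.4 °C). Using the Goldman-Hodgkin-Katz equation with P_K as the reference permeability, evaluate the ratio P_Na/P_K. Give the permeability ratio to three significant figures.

Let α = P_Na/P_K. GHK: Vm = 58.6·log₁₀[(Kₒ + α·Naₒ)/(Kᵢ + α·Naᵢ)].
10^(Vm/58.6) = 10^(31.5/58.6) = 3.4478
So 3.4478·(Kᵢ + α·Naᵢ) = Kₒ + α·Naₒ → α = (3.4478·138.0 − 8.65) / (105.0 − 3.4478·25.8)
α = (475.8 − 8.65) / (105.0 − 88.95) = 467.1/16.05 = 29.11

29.1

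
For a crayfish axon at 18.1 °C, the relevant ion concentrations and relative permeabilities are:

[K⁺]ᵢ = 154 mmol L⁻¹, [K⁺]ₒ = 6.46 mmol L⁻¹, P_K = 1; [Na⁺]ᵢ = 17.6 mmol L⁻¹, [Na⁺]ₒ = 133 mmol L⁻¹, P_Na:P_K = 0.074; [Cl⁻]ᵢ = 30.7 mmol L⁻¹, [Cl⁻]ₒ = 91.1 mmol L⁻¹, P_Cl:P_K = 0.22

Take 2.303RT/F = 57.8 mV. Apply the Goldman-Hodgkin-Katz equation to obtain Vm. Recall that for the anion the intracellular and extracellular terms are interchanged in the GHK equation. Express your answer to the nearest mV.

-51 mV

Vm = 57.8 · log₁₀[(Σ P·[cation]ₒ + Σ P·[anion]ᵢ) / (Σ P·[cation]ᵢ + Σ P·[anion]ₒ)]
Numerator = 1×6.46 + 0.074×133 + 0.22×30.7 = 23.06
Denominator = 1×154 + 0.074×17.6 + 0.22×91.1 = 175.3
Vm = 57.8 · log₁₀(0.13149) = 57.8 × (-0.8811) = -50.93 mV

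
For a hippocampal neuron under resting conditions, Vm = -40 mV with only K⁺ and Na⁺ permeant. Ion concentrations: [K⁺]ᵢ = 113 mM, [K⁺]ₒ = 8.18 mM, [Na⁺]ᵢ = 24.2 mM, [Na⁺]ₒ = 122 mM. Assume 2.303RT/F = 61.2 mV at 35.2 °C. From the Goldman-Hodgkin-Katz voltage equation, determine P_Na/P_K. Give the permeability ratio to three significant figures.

Let α = P_Na/P_K. GHK: Vm = 61.2·log₁₀[(Kₒ + α·Naₒ)/(Kᵢ + α·Naᵢ)].
10^(Vm/61.2) = 10^(-40.0/61.2) = 0.22203
So 0.22203·(Kᵢ + α·Naᵢ) = Kₒ + α·Naₒ → α = (0.22203·113.0 − 8.18) / (122.0 − 0.22203·24.2)
α = (25.09 − 8.18) / (122.0 − 5.373) = 16.91/116.6 = 0.145

0.145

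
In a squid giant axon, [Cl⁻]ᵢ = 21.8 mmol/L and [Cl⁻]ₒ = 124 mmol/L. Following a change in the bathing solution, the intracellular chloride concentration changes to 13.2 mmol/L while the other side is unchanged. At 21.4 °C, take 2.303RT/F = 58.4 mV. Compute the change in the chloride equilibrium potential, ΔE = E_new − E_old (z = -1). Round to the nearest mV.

E_old = (58.4/-1)·log₁₀(124/21.8) = -44.09 mV
E_new = (58.4/-1)·log₁₀(124/13.2) = -56.81 mV
ΔE = -56.81 − (-44.09) = -12.72 mV

-13 mV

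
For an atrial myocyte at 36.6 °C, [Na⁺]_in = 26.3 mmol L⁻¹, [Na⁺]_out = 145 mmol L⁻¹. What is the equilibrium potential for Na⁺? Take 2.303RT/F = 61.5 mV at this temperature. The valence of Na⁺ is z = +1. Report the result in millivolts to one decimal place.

E = (61.5/z) · log₁₀([Na⁺]_out/[Na⁺]_in) with z = +1.
= (61.5/1) · log₁₀(145/26.3) = 61.50 · log₁₀(5.513)
= 61.50 · (0.7414) = 45.60 mV

45.6 mV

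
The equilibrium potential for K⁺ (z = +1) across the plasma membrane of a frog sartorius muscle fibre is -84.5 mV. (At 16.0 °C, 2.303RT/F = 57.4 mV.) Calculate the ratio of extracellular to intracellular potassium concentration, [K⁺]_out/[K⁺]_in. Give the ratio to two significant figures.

log₁₀([out]/[in]) = E·z/(57.4) = -84.5 × 1 / 57.4 = -1.4721
[out]/[in] = 10^(-1.4721) = 0.03372

0.034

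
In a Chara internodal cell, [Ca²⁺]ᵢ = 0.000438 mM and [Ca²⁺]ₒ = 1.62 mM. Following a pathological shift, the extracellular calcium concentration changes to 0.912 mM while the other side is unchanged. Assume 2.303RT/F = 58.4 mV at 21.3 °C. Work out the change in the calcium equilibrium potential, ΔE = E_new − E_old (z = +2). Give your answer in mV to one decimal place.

-7.3 mV

E_old = (58.4/2)·log₁₀(1.62/0.000438) = 104.19 mV
E_new = (58.4/2)·log₁₀(0.912/0.000438) = 96.90 mV
ΔE = 96.90 − (104.19) = -7.29 mV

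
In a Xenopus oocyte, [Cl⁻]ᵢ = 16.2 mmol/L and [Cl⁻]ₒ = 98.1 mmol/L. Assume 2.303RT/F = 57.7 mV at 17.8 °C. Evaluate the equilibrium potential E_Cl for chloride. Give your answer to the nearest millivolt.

-45 mV

E = (57.7/z) · log₁₀([Cl⁻]_out/[Cl⁻]_in) with z = -1.
For an anion, dividing by z = -1 reverses the sign.
= (57.7/-1) · log₁₀(98.1/16.2) = -57.70 · log₁₀(6.056)
= -57.70 · (0.7822) = -45.13 mV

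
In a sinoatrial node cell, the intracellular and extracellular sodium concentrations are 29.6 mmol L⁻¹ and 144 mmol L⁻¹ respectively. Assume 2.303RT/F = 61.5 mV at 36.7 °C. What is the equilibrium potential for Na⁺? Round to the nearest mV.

42 mV

E = (61.5/z) · log₁₀([Na⁺]_out/[Na⁺]_in) with z = +1.
= (61.5/1) · log₁₀(144/29.6) = 61.50 · log₁₀(4.865)
= 61.50 · (0.6871) = 42.25 mV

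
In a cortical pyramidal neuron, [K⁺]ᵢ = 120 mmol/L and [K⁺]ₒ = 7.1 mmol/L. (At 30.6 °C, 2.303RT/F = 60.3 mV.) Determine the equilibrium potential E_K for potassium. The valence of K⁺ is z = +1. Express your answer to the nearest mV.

-74 mV

E = (60.3/z) · log₁₀([K⁺]_out/[K⁺]_in) with z = +1.
= (60.3/1) · log₁₀(7.1/120) = 60.30 · log₁₀(0.05917)
= 60.30 · (-1.2279) = -74.04 mV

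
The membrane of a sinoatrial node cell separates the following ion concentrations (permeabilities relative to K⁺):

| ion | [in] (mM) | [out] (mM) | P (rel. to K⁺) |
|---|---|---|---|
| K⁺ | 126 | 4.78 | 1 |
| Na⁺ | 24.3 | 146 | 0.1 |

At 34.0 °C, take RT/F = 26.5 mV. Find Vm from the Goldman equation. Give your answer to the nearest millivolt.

Vm = 26.5 · ln[(Σ P·[cation]ₒ + Σ P·[anion]ᵢ) / (Σ P·[cation]ᵢ + Σ P·[anion]ₒ)]
Numerator = 1×4.78 + 0.1×146 = 19.38
Denominator = 1×126 + 0.1×24.3 = 128.4
Vm = 26.5 · ln(0.1509) = 26.5 × (-1.8911) = -50.12 mV

-50 mV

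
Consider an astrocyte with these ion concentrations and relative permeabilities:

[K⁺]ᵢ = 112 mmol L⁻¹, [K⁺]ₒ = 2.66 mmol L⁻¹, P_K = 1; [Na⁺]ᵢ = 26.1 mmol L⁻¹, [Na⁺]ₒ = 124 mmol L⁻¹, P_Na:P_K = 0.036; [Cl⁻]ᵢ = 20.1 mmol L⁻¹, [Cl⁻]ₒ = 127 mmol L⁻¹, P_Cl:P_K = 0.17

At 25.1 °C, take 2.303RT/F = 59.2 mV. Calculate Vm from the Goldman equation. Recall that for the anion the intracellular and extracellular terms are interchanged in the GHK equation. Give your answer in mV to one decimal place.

Vm = 59.2 · log₁₀[(Σ P·[cation]ₒ + Σ P·[anion]ᵢ) / (Σ P·[cation]ᵢ + Σ P·[anion]ₒ)]
Numerator = 1×2.66 + 0.036×124 + 0.17×20.1 = 10.54
Denominator = 1×112 + 0.036×26.1 + 0.17×127 = 134.5
Vm = 59.2 · log₁₀(0.078355) = 59.2 × (-1.1059) = -65.47 mV

-65.5 mV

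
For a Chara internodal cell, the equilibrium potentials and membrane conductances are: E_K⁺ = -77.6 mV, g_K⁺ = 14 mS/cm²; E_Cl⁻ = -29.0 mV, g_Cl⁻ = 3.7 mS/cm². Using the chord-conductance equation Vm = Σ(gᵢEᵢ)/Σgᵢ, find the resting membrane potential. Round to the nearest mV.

-67 mV

Σ gᵢEᵢ = 14·(-77.6) + 3.7·(-29.0) = -1193.70
Σ gᵢ = 14 + 3.7 = 17.7
Vm = -1193.70 / 17.7 = -67.44 mV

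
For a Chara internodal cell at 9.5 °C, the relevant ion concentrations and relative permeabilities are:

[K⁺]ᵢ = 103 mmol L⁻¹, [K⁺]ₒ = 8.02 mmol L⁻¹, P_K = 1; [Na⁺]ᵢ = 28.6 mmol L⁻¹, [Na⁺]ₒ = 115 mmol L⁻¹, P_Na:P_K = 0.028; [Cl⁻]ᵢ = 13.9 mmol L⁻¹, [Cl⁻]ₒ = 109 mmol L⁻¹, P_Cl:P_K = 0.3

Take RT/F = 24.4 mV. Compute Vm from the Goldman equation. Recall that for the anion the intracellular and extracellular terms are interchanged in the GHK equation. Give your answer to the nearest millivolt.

Vm = 24.4 · ln[(Σ P·[cation]ₒ + Σ P·[anion]ᵢ) / (Σ P·[cation]ᵢ + Σ P·[anion]ₒ)]
Numerator = 1×8.02 + 0.028×115 + 0.3×13.9 = 15.41
Denominator = 1×103 + 0.028×28.6 + 0.3×109 = 136.5
Vm = 24.4 · ln(0.11289) = 24.4 × (-2.1813) = -53.22 mV

-53 mV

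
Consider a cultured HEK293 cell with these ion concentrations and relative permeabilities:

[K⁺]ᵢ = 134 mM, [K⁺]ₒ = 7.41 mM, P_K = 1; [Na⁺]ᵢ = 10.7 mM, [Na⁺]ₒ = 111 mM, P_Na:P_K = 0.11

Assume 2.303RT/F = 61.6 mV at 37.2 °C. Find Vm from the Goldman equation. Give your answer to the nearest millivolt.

Vm = 61.6 · log₁₀[(Σ P·[cation]ₒ + Σ P·[anion]ᵢ) / (Σ P·[cation]ᵢ + Σ P·[anion]ₒ)]
Numerator = 1×7.41 + 0.11×111 = 19.62
Denominator = 1×134 + 0.11×10.7 = 135.2
Vm = 61.6 · log₁₀(0.14514) = 61.6 × (-0.8382) = -51.63 mV

-52 mV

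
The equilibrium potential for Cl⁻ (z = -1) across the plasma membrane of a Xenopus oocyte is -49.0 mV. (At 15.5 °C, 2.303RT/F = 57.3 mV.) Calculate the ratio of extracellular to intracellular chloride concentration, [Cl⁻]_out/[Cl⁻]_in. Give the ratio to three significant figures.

7.16

log₁₀([out]/[in]) = E·z/(57.3) = -49.0 × -1 / 57.3 = 0.8551
[out]/[in] = 10^(0.8551) = 7.164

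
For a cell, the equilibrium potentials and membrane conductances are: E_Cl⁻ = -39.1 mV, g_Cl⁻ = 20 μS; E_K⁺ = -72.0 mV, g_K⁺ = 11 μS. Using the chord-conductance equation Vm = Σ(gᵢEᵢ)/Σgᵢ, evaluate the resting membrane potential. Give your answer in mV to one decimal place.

-50.8 mV

Σ gᵢEᵢ = 20·(-39.1) + 11·(-72.0) = -1574.00
Σ gᵢ = 20 + 11 = 31
Vm = -1574.00 / 31 = -50.77 mV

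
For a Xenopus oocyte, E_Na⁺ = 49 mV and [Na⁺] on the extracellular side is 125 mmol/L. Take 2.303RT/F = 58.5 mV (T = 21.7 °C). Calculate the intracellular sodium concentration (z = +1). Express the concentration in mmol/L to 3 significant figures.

Nernst: E = (58.5/1) · log₁₀([out]/[in]), so log₁₀([out]/[in]) = 49.0 × 1 / 58.5 = 0.8376.
[out]/[in] = 10^(0.8376) = 6.88.
[in] = 125 / 6.88 = 18.17 mmol/L.

18.2 mmol/L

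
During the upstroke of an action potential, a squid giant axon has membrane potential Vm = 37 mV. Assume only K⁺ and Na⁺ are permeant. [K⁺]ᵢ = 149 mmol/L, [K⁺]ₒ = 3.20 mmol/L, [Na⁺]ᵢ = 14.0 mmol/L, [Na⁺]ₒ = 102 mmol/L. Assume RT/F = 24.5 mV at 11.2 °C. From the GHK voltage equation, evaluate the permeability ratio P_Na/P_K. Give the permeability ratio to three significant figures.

17.4

Let α = P_Na/P_K. GHK: Vm = 24.5·ln[(Kₒ + α·Naₒ)/(Kᵢ + α·Naᵢ)].
e^(Vm/24.5) = e^(37.0/24.5) = 4.5277
So 4.5277·(Kᵢ + α·Naᵢ) = Kₒ + α·Naₒ → α = (4.5277·149.0 − 3.2) / (102.0 − 4.5277·14.0)
α = (674.6 − 3.2) / (102.0 − 63.39) = 671.4/38.61 = 17.39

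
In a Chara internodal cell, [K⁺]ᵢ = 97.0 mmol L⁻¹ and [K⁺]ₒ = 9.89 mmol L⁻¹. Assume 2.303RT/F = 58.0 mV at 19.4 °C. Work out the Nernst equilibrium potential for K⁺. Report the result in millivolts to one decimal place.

-57.5 mV

E = (58.0/z) · log₁₀([K⁺]_out/[K⁺]_in) with z = +1.
= (58.0/1) · log₁₀(9.89/97.0) = 58.00 · log₁₀(0.102)
= 58.00 · (-0.9916) = -57.51 mV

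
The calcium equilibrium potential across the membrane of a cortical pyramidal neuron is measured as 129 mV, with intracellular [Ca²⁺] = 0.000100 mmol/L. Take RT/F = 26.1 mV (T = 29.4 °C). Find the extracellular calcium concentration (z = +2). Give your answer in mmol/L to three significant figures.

Nernst: E = (26.1/2) · ln([out]/[in]), so ln([out]/[in]) = 129.0 × 2 / 26.1 = 9.8851.
[out]/[in] = e^(9.8851) = 1.963e+04.
[out] = 1.963e+04 × 0.000100 = 1.963 mmol/L.

1.96 mmol/L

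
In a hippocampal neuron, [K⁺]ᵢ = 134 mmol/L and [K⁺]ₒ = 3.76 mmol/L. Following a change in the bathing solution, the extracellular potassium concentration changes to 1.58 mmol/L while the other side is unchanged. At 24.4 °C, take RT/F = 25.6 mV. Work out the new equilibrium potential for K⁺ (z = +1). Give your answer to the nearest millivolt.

After the shift: [K⁺]_out = 1.58, [K⁺]_in = 134 mmol/L.
E_new = (25.6/1)·ln(1.58/134) = 25.60 · (-4.4404) = -113.67 mV

-114 mV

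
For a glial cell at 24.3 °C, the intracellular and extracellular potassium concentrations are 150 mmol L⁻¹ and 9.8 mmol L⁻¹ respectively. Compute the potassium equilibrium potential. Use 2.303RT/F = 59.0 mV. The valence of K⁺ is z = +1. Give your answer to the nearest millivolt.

-70 mV

E = (59.0/z) · log₁₀([K⁺]_out/[K⁺]_in) with z = +1.
= (59.0/1) · log₁₀(9.8/150) = 59.00 · log₁₀(0.06533)
= 59.00 · (-1.1849) = -69.91 mV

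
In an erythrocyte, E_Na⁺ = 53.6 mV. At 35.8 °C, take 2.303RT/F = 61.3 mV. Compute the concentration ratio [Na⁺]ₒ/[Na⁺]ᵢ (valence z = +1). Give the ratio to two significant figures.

log₁₀([out]/[in]) = E·z/(61.3) = 53.6 × 1 / 61.3 = 0.8744
[out]/[in] = 10^(0.8744) = 7.488

7.5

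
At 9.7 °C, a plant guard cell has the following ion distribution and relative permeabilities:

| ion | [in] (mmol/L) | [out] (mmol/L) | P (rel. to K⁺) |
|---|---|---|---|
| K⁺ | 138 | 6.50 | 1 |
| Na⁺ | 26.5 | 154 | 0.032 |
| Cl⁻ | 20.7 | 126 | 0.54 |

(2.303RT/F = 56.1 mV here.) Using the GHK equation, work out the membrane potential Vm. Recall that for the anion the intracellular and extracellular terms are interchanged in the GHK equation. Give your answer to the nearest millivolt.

Vm = 56.1 · log₁₀[(Σ P·[cation]ₒ + Σ P·[anion]ᵢ) / (Σ P·[cation]ᵢ + Σ P·[anion]ₒ)]
Numerator = 1×6.50 + 0.032×154 + 0.54×20.7 = 22.61
Denominator = 1×138 + 0.032×26.5 + 0.54×126 = 206.9
Vm = 56.1 · log₁₀(0.10927) = 56.1 × (-0.9615) = -53.94 mV

-54 mV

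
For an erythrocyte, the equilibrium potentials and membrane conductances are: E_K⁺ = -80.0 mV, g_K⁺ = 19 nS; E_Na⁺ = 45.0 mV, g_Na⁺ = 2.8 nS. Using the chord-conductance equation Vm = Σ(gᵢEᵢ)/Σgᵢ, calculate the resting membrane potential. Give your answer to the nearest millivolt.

-64 mV

Σ gᵢEᵢ = 19·(-80.0) + 2.8·(45.0) = -1394.00
Σ gᵢ = 19 + 2.8 = 21.8
Vm = -1394.00 / 21.8 = -63.94 mV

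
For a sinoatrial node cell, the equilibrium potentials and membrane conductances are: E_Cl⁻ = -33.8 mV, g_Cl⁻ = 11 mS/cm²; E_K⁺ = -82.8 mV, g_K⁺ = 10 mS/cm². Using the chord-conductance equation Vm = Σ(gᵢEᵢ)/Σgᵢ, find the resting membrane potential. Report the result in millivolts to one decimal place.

-57.1 mV

Σ gᵢEᵢ = 11·(-33.8) + 10·(-82.8) = -1199.80
Σ gᵢ = 11 + 10 = 21
Vm = -1199.80 / 21 = -57.13 mV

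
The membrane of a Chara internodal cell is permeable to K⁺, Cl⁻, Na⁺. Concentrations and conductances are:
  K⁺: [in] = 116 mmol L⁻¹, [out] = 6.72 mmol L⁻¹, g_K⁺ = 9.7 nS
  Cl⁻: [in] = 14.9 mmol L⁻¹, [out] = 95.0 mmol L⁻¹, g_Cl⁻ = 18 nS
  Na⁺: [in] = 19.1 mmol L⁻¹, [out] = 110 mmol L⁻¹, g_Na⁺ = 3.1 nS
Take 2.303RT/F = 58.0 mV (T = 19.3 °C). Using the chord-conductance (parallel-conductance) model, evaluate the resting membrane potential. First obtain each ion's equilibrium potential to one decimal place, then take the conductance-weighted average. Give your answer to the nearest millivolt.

-45 mV

E_K⁺ = (58.0/1)·log₁₀(6.72/116) = -71.8 mV
E_Cl⁻ = (58.0/-1)·log₁₀(95.0/14.9) = -46.7 mV
E_Na⁺ = (58.0/1)·log₁₀(110/19.1) = 44.1 mV
Vm = (Σ gᵢEᵢ)/(Σ gᵢ) = (9.7·-71.8 + 18·-46.7 + 3.1·44.1) / (9.7 + 18 + 3.1)
= -1400.35 / 30.8 = -45.47 mV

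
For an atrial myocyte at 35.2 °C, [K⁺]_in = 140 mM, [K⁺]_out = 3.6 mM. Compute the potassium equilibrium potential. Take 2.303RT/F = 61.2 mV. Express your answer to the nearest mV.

-97 mV

E = (61.2/z) · log₁₀([K⁺]_out/[K⁺]_in) with z = +1.
= (61.2/1) · log₁₀(3.6/140) = 61.20 · log₁₀(0.02571)
= 61.20 · (-1.5898) = -97.30 mV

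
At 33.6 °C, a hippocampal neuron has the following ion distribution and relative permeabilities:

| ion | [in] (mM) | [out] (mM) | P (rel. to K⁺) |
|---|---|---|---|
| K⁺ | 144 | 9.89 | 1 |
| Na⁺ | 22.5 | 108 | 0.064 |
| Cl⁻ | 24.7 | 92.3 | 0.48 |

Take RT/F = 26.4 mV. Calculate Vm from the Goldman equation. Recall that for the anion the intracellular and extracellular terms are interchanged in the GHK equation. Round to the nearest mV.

Vm = 26.4 · ln[(Σ P·[cation]ₒ + Σ P·[anion]ᵢ) / (Σ P·[cation]ᵢ + Σ P·[anion]ₒ)]
Numerator = 1×9.89 + 0.064×108 + 0.48×24.7 = 28.66
Denominator = 1×144 + 0.064×22.5 + 0.48×92.3 = 189.7
Vm = 26.4 · ln(0.15104) = 26.4 × (-1.8902) = -49.90 mV

-50 mV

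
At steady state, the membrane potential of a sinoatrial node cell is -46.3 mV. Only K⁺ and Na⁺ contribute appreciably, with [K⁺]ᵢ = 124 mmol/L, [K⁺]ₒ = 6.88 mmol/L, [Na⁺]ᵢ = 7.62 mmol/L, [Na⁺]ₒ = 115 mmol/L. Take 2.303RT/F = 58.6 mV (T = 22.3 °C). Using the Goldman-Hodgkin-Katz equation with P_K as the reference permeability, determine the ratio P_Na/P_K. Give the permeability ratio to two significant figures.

0.12

Let α = P_Na/P_K. GHK: Vm = 58.6·log₁₀[(Kₒ + α·Naₒ)/(Kᵢ + α·Naᵢ)].
10^(Vm/58.6) = 10^(-46.3/58.6) = 0.16214
So 0.16214·(Kᵢ + α·Naᵢ) = Kₒ + α·Naₒ → α = (0.16214·124.0 − 6.88) / (115.0 − 0.16214·7.62)
α = (20.11 − 6.88) / (115.0 − 1.236) = 13.23/113.8 = 0.1163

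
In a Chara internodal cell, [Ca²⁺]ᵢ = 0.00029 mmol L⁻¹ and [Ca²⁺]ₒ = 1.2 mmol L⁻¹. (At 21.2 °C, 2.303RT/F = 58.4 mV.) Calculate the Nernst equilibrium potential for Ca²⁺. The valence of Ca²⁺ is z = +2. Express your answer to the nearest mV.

E = (58.4/z) · log₁₀([Ca²⁺]_out/[Ca²⁺]_in) with z = +2.
= (58.4/2) · log₁₀(1.2/0.00029) = 29.20 · log₁₀(4138)
= 29.20 · (3.6168) = 105.61 mV

106 mV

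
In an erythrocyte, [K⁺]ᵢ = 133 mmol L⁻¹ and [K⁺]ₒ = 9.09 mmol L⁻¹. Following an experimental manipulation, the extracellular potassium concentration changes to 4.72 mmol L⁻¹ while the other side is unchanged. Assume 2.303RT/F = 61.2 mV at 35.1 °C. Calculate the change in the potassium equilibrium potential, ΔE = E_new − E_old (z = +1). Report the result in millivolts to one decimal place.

-17.4 mV

E_old = (61.2/1)·log₁₀(9.09/133) = -71.32 mV
E_new = (61.2/1)·log₁₀(4.72/133) = -88.73 mV
ΔE = -88.73 − (-71.32) = -17.42 mV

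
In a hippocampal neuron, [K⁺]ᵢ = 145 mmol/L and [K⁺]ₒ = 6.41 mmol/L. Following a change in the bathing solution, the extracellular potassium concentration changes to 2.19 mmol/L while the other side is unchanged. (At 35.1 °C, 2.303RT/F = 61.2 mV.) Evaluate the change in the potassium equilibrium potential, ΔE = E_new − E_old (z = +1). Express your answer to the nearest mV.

-29 mV

E_old = (61.2/1)·log₁₀(6.41/145) = -82.90 mV
E_new = (61.2/1)·log₁₀(2.19/145) = -111.44 mV
ΔE = -111.44 − (-82.90) = -28.54 mV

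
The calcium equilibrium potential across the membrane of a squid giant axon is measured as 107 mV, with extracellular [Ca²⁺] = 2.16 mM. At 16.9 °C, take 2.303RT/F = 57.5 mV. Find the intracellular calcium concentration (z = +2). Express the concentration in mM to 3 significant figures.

0.000410 mM

Nernst: E = (57.5/2) · log₁₀([out]/[in]), so log₁₀([out]/[in]) = 107.0 × 2 / 57.5 = 3.7217.
[out]/[in] = 10^(3.7217) = 5269.
[in] = 2.16 / 5269 = 0.0004099 mM.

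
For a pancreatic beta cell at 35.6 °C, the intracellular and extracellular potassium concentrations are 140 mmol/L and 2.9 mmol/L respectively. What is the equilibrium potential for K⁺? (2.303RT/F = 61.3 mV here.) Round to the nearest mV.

-103 mV

E = (61.3/z) · log₁₀([K⁺]_out/[K⁺]_in) with z = +1.
= (61.3/1) · log₁₀(2.9/140) = 61.30 · log₁₀(0.02071)
= 61.30 · (-1.6837) = -103.21 mV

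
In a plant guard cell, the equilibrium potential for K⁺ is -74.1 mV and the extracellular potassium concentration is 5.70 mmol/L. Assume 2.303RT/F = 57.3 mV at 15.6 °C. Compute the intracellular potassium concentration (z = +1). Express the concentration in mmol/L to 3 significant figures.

112 mmol/L

Nernst: E = (57.3/1) · log₁₀([out]/[in]), so log₁₀([out]/[in]) = -74.1 × 1 / 57.3 = -1.2932.
[out]/[in] = 10^(-1.2932) = 0.05091.
[in] = 5.70 / 0.05091 = 112 mmol/L.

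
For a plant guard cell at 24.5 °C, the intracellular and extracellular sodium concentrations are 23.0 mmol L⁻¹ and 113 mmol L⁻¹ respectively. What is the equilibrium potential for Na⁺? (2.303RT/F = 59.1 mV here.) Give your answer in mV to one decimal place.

E = (59.1/z) · log₁₀([Na⁺]_out/[Na⁺]_in) with z = +1.
= (59.1/1) · log₁₀(113/23.0) = 59.10 · log₁₀(4.913)
= 59.10 · (0.6914) = 40.86 mV

40.9 mV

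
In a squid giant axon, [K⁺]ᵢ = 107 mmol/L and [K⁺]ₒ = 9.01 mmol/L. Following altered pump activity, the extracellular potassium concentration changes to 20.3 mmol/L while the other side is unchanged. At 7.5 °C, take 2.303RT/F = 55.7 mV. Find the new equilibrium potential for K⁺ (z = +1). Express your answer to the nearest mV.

-40 mV

After the shift: [K⁺]_out = 20.3, [K⁺]_in = 107 mmol/L.
E_new = (55.7/1)·log₁₀(20.3/107) = 55.70 · (-0.7219) = -40.21 mV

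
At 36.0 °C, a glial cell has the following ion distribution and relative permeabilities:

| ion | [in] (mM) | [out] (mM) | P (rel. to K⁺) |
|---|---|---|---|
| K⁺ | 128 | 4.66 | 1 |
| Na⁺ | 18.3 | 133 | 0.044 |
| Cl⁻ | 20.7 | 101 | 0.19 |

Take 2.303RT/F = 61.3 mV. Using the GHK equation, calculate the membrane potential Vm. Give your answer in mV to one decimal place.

Vm = 61.3 · log₁₀[(Σ P·[cation]ₒ + Σ P·[anion]ᵢ) / (Σ P·[cation]ᵢ + Σ P·[anion]ₒ)]
Numerator = 1×4.66 + 0.044×133 + 0.19×20.7 = 14.45
Denominator = 1×128 + 0.044×18.3 + 0.19×101 = 148
Vm = 61.3 · log₁₀(0.097605) = 61.3 × (-1.0105) = -61.95 mV

-61.9 mV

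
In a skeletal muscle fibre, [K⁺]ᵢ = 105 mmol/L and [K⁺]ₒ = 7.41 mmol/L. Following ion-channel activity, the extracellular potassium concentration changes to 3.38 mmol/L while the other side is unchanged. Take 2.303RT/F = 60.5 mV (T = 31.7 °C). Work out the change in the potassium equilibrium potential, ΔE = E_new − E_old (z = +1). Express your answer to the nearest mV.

-21 mV

E_old = (60.5/1)·log₁₀(7.41/105) = -69.66 mV
E_new = (60.5/1)·log₁₀(3.38/105) = -90.28 mV
ΔE = -90.28 − (-69.66) = -20.62 mV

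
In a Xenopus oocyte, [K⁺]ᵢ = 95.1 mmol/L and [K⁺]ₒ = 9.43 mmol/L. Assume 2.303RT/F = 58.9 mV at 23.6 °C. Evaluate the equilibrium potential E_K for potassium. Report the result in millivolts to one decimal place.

-59.1 mV

E = (58.9/z) · log₁₀([K⁺]_out/[K⁺]_in) with z = +1.
= (58.9/1) · log₁₀(9.43/95.1) = 58.90 · log₁₀(0.09916)
= 58.90 · (-1.0037) = -59.12 mV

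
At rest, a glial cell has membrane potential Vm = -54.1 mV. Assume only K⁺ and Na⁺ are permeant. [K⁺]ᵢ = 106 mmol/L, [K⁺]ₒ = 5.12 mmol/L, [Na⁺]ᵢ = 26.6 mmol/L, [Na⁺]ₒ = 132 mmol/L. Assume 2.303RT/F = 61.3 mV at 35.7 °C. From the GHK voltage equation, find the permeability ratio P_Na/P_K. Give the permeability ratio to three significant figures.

0.0683

Let α = P_Na/P_K. GHK: Vm = 61.3·log₁₀[(Kₒ + α·Naₒ)/(Kᵢ + α·Naᵢ)].
10^(Vm/61.3) = 10^(-54.1/61.3) = 0.13106
So 0.13106·(Kᵢ + α·Naᵢ) = Kₒ + α·Naₒ → α = (0.13106·106.0 − 5.12) / (132.0 − 0.13106·26.6)
α = (13.89 − 5.12) / (132.0 − 3.486) = 8.772/128.5 = 0.06826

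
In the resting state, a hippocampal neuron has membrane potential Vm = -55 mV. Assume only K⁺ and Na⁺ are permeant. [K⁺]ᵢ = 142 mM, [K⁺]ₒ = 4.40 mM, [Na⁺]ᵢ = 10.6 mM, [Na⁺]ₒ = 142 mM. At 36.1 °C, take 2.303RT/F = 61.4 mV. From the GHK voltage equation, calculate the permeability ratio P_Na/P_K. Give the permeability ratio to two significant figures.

Let α = P_Na/P_K. GHK: Vm = 61.4·log₁₀[(Kₒ + α·Naₒ)/(Kᵢ + α·Naᵢ)].
10^(Vm/61.4) = 10^(-55.0/61.4) = 0.12713
So 0.12713·(Kᵢ + α·Naᵢ) = Kₒ + α·Naₒ → α = (0.12713·142.0 − 4.4) / (142.0 − 0.12713·10.6)
α = (18.05 − 4.4) / (142.0 − 1.348) = 13.65/140.7 = 0.09706

0.097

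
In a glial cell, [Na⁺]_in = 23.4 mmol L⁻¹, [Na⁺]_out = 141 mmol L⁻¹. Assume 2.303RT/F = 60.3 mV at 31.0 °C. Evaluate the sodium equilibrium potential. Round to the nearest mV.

47 mV

E = (60.3/z) · log₁₀([Na⁺]_out/[Na⁺]_in) with z = +1.
= (60.3/1) · log₁₀(141/23.4) = 60.30 · log₁₀(6.026)
= 60.30 · (0.7800) = 47.03 mV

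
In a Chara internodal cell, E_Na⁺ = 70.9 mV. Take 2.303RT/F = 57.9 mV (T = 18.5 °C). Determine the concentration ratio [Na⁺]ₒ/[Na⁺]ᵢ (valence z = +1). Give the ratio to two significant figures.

17

log₁₀([out]/[in]) = E·z/(57.9) = 70.9 × 1 / 57.9 = 1.2245
[out]/[in] = 10^(1.2245) = 16.77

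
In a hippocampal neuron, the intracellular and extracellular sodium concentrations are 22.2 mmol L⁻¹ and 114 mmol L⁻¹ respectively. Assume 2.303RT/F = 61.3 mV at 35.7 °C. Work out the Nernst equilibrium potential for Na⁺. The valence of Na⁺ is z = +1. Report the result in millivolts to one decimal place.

E = (61.3/z) · log₁₀([Na⁺]_out/[Na⁺]_in) with z = +1.
= (61.3/1) · log₁₀(114/22.2) = 61.30 · log₁₀(5.135)
= 61.30 · (0.7106) = 43.56 mV

43.6 mV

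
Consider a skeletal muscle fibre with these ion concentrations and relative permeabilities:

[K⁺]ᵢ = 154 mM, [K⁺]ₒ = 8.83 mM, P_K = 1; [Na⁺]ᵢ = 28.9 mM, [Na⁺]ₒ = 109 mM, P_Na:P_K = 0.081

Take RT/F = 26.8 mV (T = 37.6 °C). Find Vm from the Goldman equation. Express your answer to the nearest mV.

-58 mV

Vm = 26.8 · ln[(Σ P·[cation]ₒ + Σ P·[anion]ᵢ) / (Σ P·[cation]ᵢ + Σ P·[anion]ₒ)]
Numerator = 1×8.83 + 0.081×109 = 17.66
Denominator = 1×154 + 0.081×28.9 = 156.3
Vm = 26.8 · ln(0.11295) = 26.8 × (-2.1808) = -58.45 mV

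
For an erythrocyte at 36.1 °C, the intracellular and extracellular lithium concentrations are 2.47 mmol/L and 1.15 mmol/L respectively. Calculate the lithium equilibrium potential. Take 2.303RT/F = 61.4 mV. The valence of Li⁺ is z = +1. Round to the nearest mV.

E = (61.4/z) · log₁₀([Li⁺]_out/[Li⁺]_in) with z = +1.
= (61.4/1) · log₁₀(1.15/2.47) = 61.40 · log₁₀(0.4656)
= 61.40 · (-0.3320) = -20.38 mV

-20 mV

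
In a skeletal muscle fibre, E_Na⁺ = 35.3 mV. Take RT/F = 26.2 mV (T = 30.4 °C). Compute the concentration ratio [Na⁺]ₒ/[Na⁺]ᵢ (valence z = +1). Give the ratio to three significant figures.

ln([out]/[in]) = E·z/(26.2) = 35.3 × 1 / 26.2 = 1.3473
[out]/[in] = e^(1.3473) = 3.847

3.85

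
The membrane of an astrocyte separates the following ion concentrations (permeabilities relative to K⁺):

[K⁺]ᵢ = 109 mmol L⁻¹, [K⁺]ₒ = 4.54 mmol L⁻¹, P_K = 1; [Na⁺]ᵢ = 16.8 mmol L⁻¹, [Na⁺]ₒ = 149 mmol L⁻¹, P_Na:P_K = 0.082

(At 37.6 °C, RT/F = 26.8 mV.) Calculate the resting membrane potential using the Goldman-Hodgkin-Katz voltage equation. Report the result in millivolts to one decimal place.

Vm = 26.8 · ln[(Σ P·[cation]ₒ + Σ P·[anion]ᵢ) / (Σ P·[cation]ᵢ + Σ P·[anion]ₒ)]
Numerator = 1×4.54 + 0.082×149 = 16.76
Denominator = 1×109 + 0.082×16.8 = 110.4
Vm = 26.8 · ln(0.15182) = 26.8 × (-1.8850) = -50.52 mV

-50.5 mV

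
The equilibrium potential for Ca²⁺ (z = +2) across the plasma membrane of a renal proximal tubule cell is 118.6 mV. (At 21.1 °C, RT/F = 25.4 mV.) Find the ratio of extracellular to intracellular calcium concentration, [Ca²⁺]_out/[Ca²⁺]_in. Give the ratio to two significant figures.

11000

ln([out]/[in]) = E·z/(25.4) = 118.6 × 2 / 25.4 = 9.3386
[out]/[in] = e^(9.3386) = 1.137e+04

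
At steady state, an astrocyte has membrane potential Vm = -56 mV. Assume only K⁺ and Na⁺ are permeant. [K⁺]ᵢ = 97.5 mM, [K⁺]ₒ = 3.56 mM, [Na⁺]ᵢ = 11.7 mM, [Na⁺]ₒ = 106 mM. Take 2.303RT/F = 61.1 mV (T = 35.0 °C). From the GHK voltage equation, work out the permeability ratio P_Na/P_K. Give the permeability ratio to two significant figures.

Let α = P_Na/P_K. GHK: Vm = 61.1·log₁₀[(Kₒ + α·Naₒ)/(Kᵢ + α·Naᵢ)].
10^(Vm/61.1) = 10^(-56.0/61.1) = 0.12119
So 0.12119·(Kᵢ + α·Naᵢ) = Kₒ + α·Naₒ → α = (0.12119·97.5 − 3.56) / (106.0 − 0.12119·11.7)
α = (11.82 − 3.56) / (106.0 − 1.418) = 8.256/104.6 = 0.07894

0.079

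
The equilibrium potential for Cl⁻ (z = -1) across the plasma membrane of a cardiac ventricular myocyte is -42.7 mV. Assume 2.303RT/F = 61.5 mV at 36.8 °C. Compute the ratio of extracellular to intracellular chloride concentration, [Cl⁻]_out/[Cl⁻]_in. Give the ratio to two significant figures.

4.9

log₁₀([out]/[in]) = E·z/(61.5) = -42.7 × -1 / 61.5 = 0.6943
[out]/[in] = 10^(0.6943) = 4.947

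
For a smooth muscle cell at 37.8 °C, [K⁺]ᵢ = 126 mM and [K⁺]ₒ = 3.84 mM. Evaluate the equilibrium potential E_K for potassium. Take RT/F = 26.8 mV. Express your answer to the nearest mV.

-94 mV

E = (26.8/z) · ln([K⁺]_out/[K⁺]_in) with z = +1.
= (26.8/1) · ln(3.84/126) = 26.80 · ln(0.03048)
= 26.80 · (-3.4908) = -93.55 mV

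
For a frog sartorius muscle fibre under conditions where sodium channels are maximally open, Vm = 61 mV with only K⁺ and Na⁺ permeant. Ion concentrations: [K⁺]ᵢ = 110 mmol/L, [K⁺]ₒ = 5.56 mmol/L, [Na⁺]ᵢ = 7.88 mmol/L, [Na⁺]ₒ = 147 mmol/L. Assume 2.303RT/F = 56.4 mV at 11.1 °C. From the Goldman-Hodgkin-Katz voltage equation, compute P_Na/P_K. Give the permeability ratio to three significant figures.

Let α = P_Na/P_K. GHK: Vm = 56.4·log₁₀[(Kₒ + α·Naₒ)/(Kᵢ + α·Naᵢ)].
10^(Vm/56.4) = 10^(61.0/56.4) = 12.066
So 12.066·(Kᵢ + α·Naᵢ) = Kₒ + α·Naₒ → α = (12.066·110.0 − 5.56) / (147.0 − 12.066·7.88)
α = (1327 − 5.56) / (147.0 − 95.08) = 1322/51.92 = 25.46

25.5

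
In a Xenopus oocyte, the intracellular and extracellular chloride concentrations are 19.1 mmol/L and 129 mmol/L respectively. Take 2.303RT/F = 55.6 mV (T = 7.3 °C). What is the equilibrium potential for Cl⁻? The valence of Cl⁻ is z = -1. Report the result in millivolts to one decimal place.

E = (55.6/z) · log₁₀([Cl⁻]_out/[Cl⁻]_in) with z = -1.
For an anion, dividing by z = -1 reverses the sign.
= (55.6/-1) · log₁₀(129/19.1) = -55.60 · log₁₀(6.754)
= -55.60 · (0.8296) = -46.12 mV

-46.1 mV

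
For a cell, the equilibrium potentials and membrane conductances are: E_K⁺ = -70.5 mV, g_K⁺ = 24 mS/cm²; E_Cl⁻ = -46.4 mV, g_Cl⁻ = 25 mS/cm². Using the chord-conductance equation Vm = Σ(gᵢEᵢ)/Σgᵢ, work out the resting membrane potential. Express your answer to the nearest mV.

-58 mV

Σ gᵢEᵢ = 24·(-70.5) + 25·(-46.4) = -2852.00
Σ gᵢ = 24 + 25 = 49
Vm = -2852.00 / 49 = -58.20 mV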